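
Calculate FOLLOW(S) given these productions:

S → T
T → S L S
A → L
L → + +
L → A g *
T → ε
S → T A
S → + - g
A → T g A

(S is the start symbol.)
To compute FOLLOW(S), find every occurrence of S on a right-hand side N → α S β: add FIRST(β) \ {ε}, and if β is empty or nullable also add FOLLOW(N). Iterate to a fixed point.

S is the start symbol, so $ ∈ FOLLOW(S).
In T → S L S: S is followed by L S, add FIRST(L S) \ {ε} = { '+', 'g' }
In T → S L S: S is at the end, add FOLLOW(T)

The FOLLOW sets referred to above (computed the same way, to a fixed point):
  FOLLOW(T) = { $, '+', 'g' }

Taking the union: FOLLOW(S) = { $, '+', 'g' }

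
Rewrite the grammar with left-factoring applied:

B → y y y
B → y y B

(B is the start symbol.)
B → y y B'
B' → y
B' → B

Left-factoring transforms A → αβ₁ | αβ₂ into A → αA' and A' → β₁ | β₂
(α is the longest common prefix among the alternatives). Repeat until
no nonterminal has two alternatives with a common prefix.

Round 1: B has alternatives sharing prefix 'y y'. Introduce B': B → y y B'
  Add: B' → y
  Add: B' → B

No remaining common prefixes — done.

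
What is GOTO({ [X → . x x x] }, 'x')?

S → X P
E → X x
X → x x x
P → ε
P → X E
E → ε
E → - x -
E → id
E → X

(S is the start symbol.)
GOTO(I, 'x') = CLOSURE({ [A → αX.β] : [A → α.Xβ] ∈ I, X = 'x' })

Items with dot before 'x', with the dot advanced:
  [X → . x x x] → [X → x . x x]
Closure adds nothing (no advanced item has the dot before a non-terminal).

GOTO = { [X → x . x x] }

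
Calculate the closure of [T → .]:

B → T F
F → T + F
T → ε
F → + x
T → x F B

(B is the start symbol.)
Start with: [T → .]
The dot is at the end, so nothing is added.

CLOSURE = { [T → .] }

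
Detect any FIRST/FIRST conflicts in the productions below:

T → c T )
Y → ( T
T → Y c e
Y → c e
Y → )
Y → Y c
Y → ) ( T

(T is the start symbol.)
FIRST sets of the non-terminals at (or reachable through a nullable prefix from) the front of some alternative:
  FIRST(Y) = { '(', ')', 'c' }

Productions for T:
  T → c T ): FIRST = { 'c' }
  T → Y c e: FIRST = { '(', ')', 'c' }
Productions for Y:
  Y → ( T: FIRST = { '(' }
  Y → c e: FIRST = { 'c' }
  Y → ): FIRST = { ')' }
  Y → Y c: FIRST = { '(', ')', 'c' }
  Y → ) ( T: FIRST = { ')' }

Conflict for T: T → c T ) and T → Y c e
  Overlap: { 'c' }
Conflict for Y: Y → ( T and Y → Y c
  Overlap: { '(' }
Conflict for Y: Y → c e and Y → Y c
  Overlap: { 'c' }
Conflict for Y: Y → ) and Y → Y c
  Overlap: { ')' }
Conflict for Y: Y → ) and Y → ) ( T
  Overlap: { ')' }
Conflict for Y: Y → Y c and Y → ) ( T
  Overlap: { ')' }

Answer: Yes. T → c T ')' / T → Y c e on { 'c' }; Y → '(' T / Y → Y c on { '(' }; Y → c e / Y → Y c on { 'c' }; Y → ')' / Y → Y c on { ')' }; Y → ')' / Y → ')' '(' T on { ')' }; Y → Y c / Y → ')' '(' T on { ')' }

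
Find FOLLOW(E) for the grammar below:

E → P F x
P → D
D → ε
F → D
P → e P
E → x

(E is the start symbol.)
{ $ }

E is the start symbol, so $ ∈ FOLLOW(E).
E does not occur on any right-hand side.

Taking the union: FOLLOW(E) = { $ }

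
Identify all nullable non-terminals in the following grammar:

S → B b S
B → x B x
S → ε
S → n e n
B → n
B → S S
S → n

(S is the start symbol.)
ε-productions: S → ε
So S is immediately nullable.
B → S S: every symbol on the right is nullable, so B is nullable too.
Every non-terminal is now nullable.
Nullable = { 'B', 'S' }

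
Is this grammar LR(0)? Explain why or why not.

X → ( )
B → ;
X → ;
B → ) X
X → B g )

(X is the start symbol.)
Augment with X' → X and build the canonical LR(0) collection (I0 = CLOSURE({[X' → . X]}), then GOTO on every symbol after a dot until no new states appear). It has 10 states:
  I0: { [B → . ) X], [B → . ;], [X → . ( )], [X → . ;], [X → . B g )], [X' → . X] }  — shift
  I1: { [X → ( . )] }  — shift
  I2: { [B → ) . X], [B → . ) X], [B → . ;], [X → . ( )], [X → . ;], [X → . B g )] }  — shift
  I3: { [B → ; .], [X → ; .] }  — 2 reduces
  I4: { [X → B . g )] }  — shift
  I5: { [X' → X .] }  — accept
  I6: { [X → B g . )] }  — shift
  I7: { [X → B g ) .] }  — reduce
  I8: { [B → ) X .] }  — reduce
  I9: { [X → ( ) .] }  — reduce

Conflict in state I3:
  Reduce-reduce conflict: [B → ; .] and [X → ; .]
So the grammar is NOT LR(0).

Answer: No. Reduce-reduce conflict: [B → ; .] and [X → ; .]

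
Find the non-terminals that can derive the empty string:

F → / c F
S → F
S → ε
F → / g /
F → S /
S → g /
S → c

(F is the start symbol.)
{ 'S' }

A non-terminal is nullable if it can derive ε (the empty string): either it has an ε-production, or it has a production whose right-hand side consists entirely of nullable non-terminals.

ε-productions: S → ε
So S is immediately nullable.
No further non-terminal can be added: every production for the remaining non-terminals contains a terminal or a non-nullable non-terminal.
Nullable = { 'S' }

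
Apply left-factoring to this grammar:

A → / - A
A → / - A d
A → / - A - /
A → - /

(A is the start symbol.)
Left-factoring transforms A → αβ₁ | αβ₂ into A → αA' and A' → β₁ | β₂
(α is the longest common prefix among the alternatives). Repeat until
no nonterminal has two alternatives with a common prefix.

Round 1: A has alternatives sharing prefix '/ - A'. Introduce A': A → / - A A'
  Add: A' → ε
  Add: A' → d
  Add: A' → - /

No remaining common prefixes — done.

Resulting grammar:
A → / - A A'
A' → ε
A' → d
A' → - /
A → - /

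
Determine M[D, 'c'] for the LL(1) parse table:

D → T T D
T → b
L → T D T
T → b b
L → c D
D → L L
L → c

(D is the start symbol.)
D → L L

To find M[D, 'c'], we find productions for D where 'c' is in the predict set (PREDICT(N → α) = (FIRST(α) \ {ε}) ∪ (FOLLOW(N) if α ⇒* ε)).

Relevant sets:
  FIRST(T) = { 'b' }
  FIRST(L) = { 'b', 'c' }

D → T T D: PREDICT = { 'b' }
D → L L: PREDICT = { 'b', 'c' }
  'c' is in predict set, so this production goes in M[D, 'c']

M[D, 'c'] = D → L L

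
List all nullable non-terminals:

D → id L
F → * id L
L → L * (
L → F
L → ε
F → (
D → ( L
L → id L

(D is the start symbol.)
A non-terminal is nullable if it can derive ε (the empty string): either it has an ε-production, or it has a production whose right-hand side consists entirely of nullable non-terminals.

ε-productions: L → ε
So L is immediately nullable.
No further non-terminal can be added: every production for the remaining non-terminals contains a terminal or a non-nullable non-terminal.
Nullable = { 'L' }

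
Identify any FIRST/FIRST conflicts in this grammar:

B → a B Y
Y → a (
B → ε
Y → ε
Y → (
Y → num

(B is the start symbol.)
Productions for B:
  B → a B Y: FIRST = { 'a' }
  B → ε: FIRST = { ε }
Productions for Y:
  Y → a (: FIRST = { 'a' }
  Y → ε: FIRST = { ε }
  Y → (: FIRST = { '(' }
  Y → num: FIRST = { 'num' }

All alternatives of each non-terminal have pairwise disjoint FIRST sets.

Answer: No FIRST/FIRST conflicts.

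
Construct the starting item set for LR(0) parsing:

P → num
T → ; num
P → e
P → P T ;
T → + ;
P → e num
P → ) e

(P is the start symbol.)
First, augment the grammar with P' → P
I₀ = CLOSURE({ [P' → . P] }):
  [P' → . P] has the dot before P: add [P → . num], [P → . e], [P → . P T ;], [P → . e num], [P → . ) e]
No further items can be added.

I₀ = { [P → . ) e], [P → . P T ;], [P → . e num], [P → . e], [P → . num], [P' → . P] }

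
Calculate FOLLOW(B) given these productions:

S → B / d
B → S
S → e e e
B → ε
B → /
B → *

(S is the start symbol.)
To compute FOLLOW(B), find every occurrence of B on a right-hand side N → α B β: add FIRST(β) \ {ε}, and if β is empty or nullable also add FOLLOW(N). Iterate to a fixed point.

In S → B / d: B is followed by '/' d, add FIRST('/' d) \ {ε} = { '/' }

Taking the union: FOLLOW(B) = { '/' }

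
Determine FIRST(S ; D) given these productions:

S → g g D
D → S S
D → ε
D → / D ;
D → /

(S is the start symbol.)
{ 'g' }

FIRST sets of the non-terminals involved (from the grammar, by fixed-point iteration):
  FIRST(S) = { 'g' }

To compute FIRST(S ; D), process the symbols left to right:
Symbol S is a non-terminal. Add FIRST(S) \ {ε} = { 'g' }
S is not nullable (ε ∉ FIRST(S)), so stop here.
FIRST(S ; D) = { 'g' }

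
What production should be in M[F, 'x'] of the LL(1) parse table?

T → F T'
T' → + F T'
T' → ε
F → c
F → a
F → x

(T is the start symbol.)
F → x

To find M[F, 'x'], we find productions for F where 'x' is in the predict set (PREDICT(N → α) = (FIRST(α) \ {ε}) ∪ (FOLLOW(N) if α ⇒* ε)).

F → c: PREDICT = { 'c' }
F → a: PREDICT = { 'a' }
F → x: PREDICT = { 'x' }
  'x' is in predict set, so this production goes in M[F, 'x']

M[F, 'x'] = F → x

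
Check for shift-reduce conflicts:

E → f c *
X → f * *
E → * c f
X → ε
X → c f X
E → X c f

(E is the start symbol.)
Augment with E' → E and build the canonical LR(0) collection (I0 = CLOSURE({[E' → . E]}), then GOTO on every symbol after a dot until no new states appear). It has 17 states:
  I0: { [E → . * c f], [E → . X c f], [E → . f c *], [E' → . E], [X → . c f X], [X → . f * *], [X → .] }  — shift, reduce
  I1: { [E → * . c f] }  — shift
  I2: { [E' → E .] }  — accept
  I3: { [E → X . c f] }  — shift
  I4: { [X → c . f X] }  — shift
  I5: { [E → f . c *], [X → f . * *] }  — shift
  I6: { [X → f * . *] }  — shift
  I7: { [E → f c . *] }  — shift
  I8: { [E → f c * .] }  — reduce
  I9: { [X → f * * .] }  — reduce
  I10: { [X → . c f X], [X → . f * *], [X → .], [X → c f . X] }  — shift, reduce
  I11: { [X → c f X .] }  — reduce
  I12: { [X → f . * *] }  — shift
  I13: { [E → X c . f] }  — shift
  I14: { [E → X c f .] }  — reduce
  I15: { [E → * c . f] }  — shift
  I16: { [E → * c f .] }  — reduce

I0 contains reduce item [X → .] and shift items [E → . * c f], [E → . f c *], [X → . c f X], [X → . f * *] — shift-reduce conflict.
I10 contains reduce item [X → .] and shift items [X → . c f X], [X → . f * *] — shift-reduce conflict.

Answer: Yes — I0: [X → .] vs [E → . * c f]; I10: [X → .] vs [X → . c f X]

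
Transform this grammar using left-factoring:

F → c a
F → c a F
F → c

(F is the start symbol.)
F → c F'
F' → a F''
F'' → ε
F'' → F
F' → ε

Left-factoring transforms A → αβ₁ | αβ₂ into A → αA' and A' → β₁ | β₂
(α is the longest common prefix among the alternatives). Repeat until
no nonterminal has two alternatives with a common prefix.

Round 1: F has alternatives sharing prefix 'c'. Introduce F': F → c F'
  Add: F' → a
  Add: F' → a F
  Add: F' → ε

Round 2: F' has alternatives sharing prefix 'a'. Introduce F'': F' → a F''
  Add: F'' → ε
  Add: F'' → F

No remaining common prefixes — done.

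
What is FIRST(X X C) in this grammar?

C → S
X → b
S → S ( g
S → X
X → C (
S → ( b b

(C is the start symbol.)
FIRST sets of the non-terminals involved (from the grammar, by fixed-point iteration):
  FIRST(X) = { '(', 'b' }

To compute FIRST(X X C), process the symbols left to right:
Symbol X is a non-terminal. Add FIRST(X) \ {ε} = { '(', 'b' }
X is not nullable (ε ∉ FIRST(X)), so stop here.
FIRST(X X C) = { '(', 'b' }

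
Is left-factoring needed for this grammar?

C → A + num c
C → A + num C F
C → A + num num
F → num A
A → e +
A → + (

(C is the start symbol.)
Yes, C has productions with common prefix 'A + num'

Left-factoring is needed when two productions for the same non-terminal
share a common prefix on the right-hand side.

Productions for C:
  C → A + num c
  C → A + num C F
  C → A + num num
Productions for A:
  A → e +
  A → + (

Found common prefix 'A + num' in productions for C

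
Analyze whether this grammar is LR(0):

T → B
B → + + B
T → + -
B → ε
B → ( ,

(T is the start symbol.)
Augment with T' → T and build the canonical LR(0) collection (I0 = CLOSURE({[T' → . T]}), then GOTO on every symbol after a dot until no new states appear). It has 10 states:
  I0: { [B → . ( ,], [B → . + + B], [B → .], [T → . + -], [T → . B], [T' → . T] }  — shift, reduce
  I1: { [B → ( . ,] }  — shift
  I2: { [B → + . + B], [T → + . -] }  — shift
  I3: { [T → B .] }  — reduce
  I4: { [T' → T .] }  — accept
  I5: { [B → + + . B], [B → . ( ,], [B → . + + B], [B → .] }  — shift, reduce
  I6: { [T → + - .] }  — reduce
  I7: { [B → + . + B] }  — shift
  I8: { [B → + + B .] }  — reduce
  I9: { [B → ( , .] }  — reduce

Conflict in state I0:
  Shift-reduce conflict between [B → .] and [B → . ( ,]
So the grammar is NOT LR(0).

Answer: No. Shift-reduce conflict between [B → .] and [B → . ( ,]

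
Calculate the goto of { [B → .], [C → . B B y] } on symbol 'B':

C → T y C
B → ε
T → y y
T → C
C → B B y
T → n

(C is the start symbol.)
{ [B → .], [C → B . B y] }

GOTO(I, 'B') = CLOSURE({ [A → αX.β] : [A → α.Xβ] ∈ I, X = 'B' })

Items with dot before 'B', with the dot advanced:
  [C → . B B y] → [C → B . B y]
Closure of the advanced items:
  [C → B . B y] has the dot before B: add [B → .]

GOTO = { [B → .], [C → B . B y] }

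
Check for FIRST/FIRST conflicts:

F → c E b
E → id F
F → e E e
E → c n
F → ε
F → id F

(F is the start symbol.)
A FIRST/FIRST conflict occurs when two productions N → α and N → β for the same non-terminal have FIRST(α) ∩ FIRST(β) ≠ ∅ (with ε ∈ FIRST of a nullable right-hand side, so two nullable alternatives also conflict).

Productions for F:
  F → c E b: FIRST = { 'c' }
  F → e E e: FIRST = { 'e' }
  F → ε: FIRST = { ε }
  F → id F: FIRST = { 'id' }
Productions for E:
  E → id F: FIRST = { 'id' }
  E → c n: FIRST = { 'c' }

All alternatives of each non-terminal have pairwise disjoint FIRST sets.

Answer: No FIRST/FIRST conflicts.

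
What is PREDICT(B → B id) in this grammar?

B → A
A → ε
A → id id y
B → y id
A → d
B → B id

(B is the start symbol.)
PREDICT(B → B id) = (FIRST(RHS) \ {ε}) ∪ (FOLLOW(B) if ε ∈ FIRST(RHS), i.e. RHS ⇒* ε)
FIRST(B) = { 'd', 'id', 'y', ε }
FIRST(B id) = { 'd', 'id', 'y' }
ε ∉ FIRST(B id), so FOLLOW(B) is not added.
PREDICT(B → B id) = { 'd', 'id', 'y' }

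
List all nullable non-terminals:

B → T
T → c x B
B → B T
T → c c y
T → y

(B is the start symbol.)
None

A non-terminal is nullable if it can derive ε (the empty string): either it has an ε-production, or it has a production whose right-hand side consists entirely of nullable non-terminals.

There are no ε-productions, so no non-terminal can derive ε.
No non-terminals are nullable.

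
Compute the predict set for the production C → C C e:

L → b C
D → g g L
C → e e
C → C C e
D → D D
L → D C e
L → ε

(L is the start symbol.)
{ 'e' }

PREDICT(C → C C e) = (FIRST(RHS) \ {ε}) ∪ (FOLLOW(C) if ε ∈ FIRST(RHS), i.e. RHS ⇒* ε)
FIRST(C) = { 'e' }
FIRST(C C e) = { 'e' }
ε ∉ FIRST(C C e), so FOLLOW(C) is not added.
PREDICT(C → C C e) = { 'e' }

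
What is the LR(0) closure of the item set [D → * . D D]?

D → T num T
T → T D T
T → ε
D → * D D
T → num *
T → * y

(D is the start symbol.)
{ [D → * . D D], [D → . * D D], [D → . T num T], [T → . * y], [T → . T D T], [T → . num *], [T → .] }

To compute CLOSURE, for each item [A → α.Bβ] where B is a non-terminal, add [B → .γ] for all productions B → γ; repeat for the newly added items until nothing changes.

Start with: [D → * . D D]
  [D → * . D D] has the dot before D: add [D → . T num T], [D → . * D D]
  [D → . T num T] has the dot before T: add [T → . T D T], [T → .], [T → . num *], [T → . * y]
No further items can be added.

CLOSURE = { [D → * . D D], [D → . * D D], [D → . T num T], [T → . * y], [T → . T D T], [T → . num *], [T → .] }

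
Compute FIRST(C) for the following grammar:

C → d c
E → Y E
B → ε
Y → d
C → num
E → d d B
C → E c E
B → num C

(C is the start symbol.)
{ 'd', 'num' }

FIRST sets of the other non-terminals involved (by the same procedure, iterated to a fixed point):
  FIRST(E) = { 'd' }

From C → d c:
  - d is a terminal: add 'd' and stop
From C → num:
  - num is a terminal: add 'num' and stop
From C → E c E:
  - E is a non-terminal: add FIRST(E) \ {ε} = { 'd' }
    E is not nullable, so stop

Collecting: FIRST(C) = { 'd', 'num' }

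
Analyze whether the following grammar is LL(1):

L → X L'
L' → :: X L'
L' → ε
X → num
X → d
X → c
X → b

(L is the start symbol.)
Yes, the grammar is LL(1).

A grammar is LL(1) if for each non-terminal N with multiple productions, the predict sets of those productions are pairwise disjoint, where PREDICT(N → α) = (FIRST(α) \ {ε}) ∪ (FOLLOW(N) if α ⇒* ε).

Relevant sets:
  FOLLOW(L') = { $ }

For L':
  PREDICT(L' → :: X L') = { '::' }
  PREDICT(L' → ε) = { $ }
For X:
  PREDICT(X → num) = { 'num' }
  PREDICT(X → d) = { 'd' }
  PREDICT(X → c) = { 'c' }
  PREDICT(X → b) = { 'b' }
L has a single production, so nothing to check there.

All predict sets are disjoint. The grammar IS LL(1).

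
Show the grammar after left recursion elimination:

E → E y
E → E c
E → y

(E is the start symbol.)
E → y E'
E' → y E'
E' → c E'
E' → ε

E is directly left-recursive. The standard transformation for
  A → A α₁ | ... | A α_m | β₁ | ... | β_n
is
  A  → β₁ A' | ... | β_n A'
  A' → α₁ A' | ... | α_m A' | ε

E → y becomes E → y E'
E → E y becomes E' → y E'
E → E c becomes E' → c E'
Add E' → ε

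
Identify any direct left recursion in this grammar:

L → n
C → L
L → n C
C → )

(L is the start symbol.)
Direct left recursion occurs when N → N α for some non-terminal N (the right-hand side begins with the left-hand side itself).

L → n: starts with n
C → L: starts with L
L → n C: starts with n
C → ): starts with ')'

No direct left recursion found.

Answer: No direct left recursion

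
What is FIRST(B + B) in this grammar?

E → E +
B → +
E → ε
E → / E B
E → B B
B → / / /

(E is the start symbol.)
{ '+', '/' }

FIRST sets of the non-terminals involved (from the grammar, by fixed-point iteration):
  FIRST(B) = { '+', '/' }

To compute FIRST(B + B), process the symbols left to right:
Symbol B is a non-terminal. Add FIRST(B) \ {ε} = { '+', '/' }
B is not nullable (ε ∉ FIRST(B)), so stop here.
FIRST(B + B) = { '+', '/' }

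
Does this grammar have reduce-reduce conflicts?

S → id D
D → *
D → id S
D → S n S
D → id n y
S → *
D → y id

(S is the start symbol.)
A reduce-reduce conflict occurs when an LR(0) state has two complete items [A → α .] and [B → β .] — both call for a reduction, and with no lookahead the parser cannot choose between them.

Augment with S' → S and build the canonical LR(0) collection (I0 = CLOSURE({[S' → . S]}), then GOTO on every symbol after a dot until no new states appear). It has 15 states:
  I0: { [S → . *], [S → . id D], [S' → . S] }  — shift
  I1: { [S → * .] }  — reduce
  I2: { [S' → S .] }  — accept
  I3: { [D → . *], [D → . S n S], [D → . id S], [D → . id n y], [D → . y id], [S → . *], [S → . id D], [S → id . D] }  — shift
  I4: { [D → * .], [S → * .] }  — 2 reduces
  I5: { [S → id D .] }  — reduce
  I6: { [D → S . n S] }  — shift
  I7: { [D → . *], [D → . S n S], [D → . id S], [D → . id n y], [D → . y id], [D → id . S], [D → id . n y], [S → . *], [S → . id D], [S → id . D] }  — shift
  I8: { [D → y . id] }  — shift
  I9: { [D → y id .] }  — reduce
  I10: { [D → S . n S], [D → id S .] }  — shift, reduce
  I11: { [D → id n . y] }  — shift
  I12: { [D → id n y .] }  — reduce
  I13: { [D → S n . S], [S → . *], [S → . id D] }  — shift
  I14: { [D → S n S .] }  — reduce

I4 contains complete items [D → * .], [S → * .] — reduce-reduce conflict.

Answer: Yes — I4: [D → * .] vs [S → * .]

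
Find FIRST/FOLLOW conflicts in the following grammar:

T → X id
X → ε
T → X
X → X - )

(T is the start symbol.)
A FIRST/FOLLOW conflict occurs when a non-terminal N has a nullable alternative N → β (β ⇒* ε) and another alternative N → α with FIRST(α) ∩ FOLLOW(N) ≠ ∅: on such a lookahead the parser cannot decide between expanding α and letting N vanish via β.

Nullable non-terminals: T, X.
FIRST sets used below: FIRST(X) = { '-', ε }

T: nullable alternative(s) T → X; FOLLOW(T) = { $ }
  T → X id: FIRST \ {ε} = { '-', 'id' } — disjoint from FOLLOW(T)
  T → X: FIRST \ {ε} = { '-' } — this is the only nullable alternative, skip

X: nullable alternative(s) X → ε; FOLLOW(X) = { $, '-', 'id' }
  X → ε: FIRST \ {ε} = { } — this is the only nullable alternative, skip
  X → X - ): FIRST \ {ε} = { '-' } — overlaps FOLLOW(X) on { '-' }: CONFLICT

So the grammar has 1 FIRST/FOLLOW conflict (marked CONFLICT above).

Answer: Yes. X → X '-' ')' with FOLLOW(X) on { '-' }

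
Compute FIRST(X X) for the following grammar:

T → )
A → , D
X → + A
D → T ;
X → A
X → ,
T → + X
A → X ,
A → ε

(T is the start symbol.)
FIRST sets of the non-terminals involved (from the grammar, by fixed-point iteration):
  FIRST(X) = { '+', ',', ε }

To compute FIRST(X X), process the symbols left to right:
Symbol X is a non-terminal. Add FIRST(X) \ {ε} = { '+', ',' }
X is nullable (ε ∈ FIRST(X)), continue to the next symbol.
Symbol X is a non-terminal. Add FIRST(X) \ {ε} = { '+', ',' }
X is nullable (ε ∈ FIRST(X)), continue to the next symbol.
All symbols are nullable, so ε is in the result.
FIRST(X X) = { '+', ',', ε }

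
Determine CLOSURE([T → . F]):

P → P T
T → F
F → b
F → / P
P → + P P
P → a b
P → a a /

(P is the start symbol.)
To compute CLOSURE, for each item [A → α.Bβ] where B is a non-terminal, add [B → .γ] for all productions B → γ; repeat for the newly added items until nothing changes.

Start with: [T → . F]
  [T → . F] has the dot before F: add [F → . b], [F → . / P]
No further items can be added.

CLOSURE = { [F → . / P], [F → . b], [T → . F] }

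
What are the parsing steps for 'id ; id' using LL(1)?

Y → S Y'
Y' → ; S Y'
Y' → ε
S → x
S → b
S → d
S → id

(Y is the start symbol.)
Stack is shown with the top on the left.

Stack     Input      Action
---------------------------
Y $       id ; id $  output Y → S Y'
S Y' $    id ; id $  output S → id
id Y' $   id ; id $  match 'id'
Y' $      ; id $     output Y' → ; S Y'
; S Y' $  ; id $     match ';'
S Y' $    id $       output S → id
id Y' $   id $       match 'id'
Y' $      $          output Y' → ε
$         $          accept

The string is accepted.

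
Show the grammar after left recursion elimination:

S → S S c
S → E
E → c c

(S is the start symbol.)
S is directly left-recursive. The standard transformation for
  A → A α₁ | ... | A α_m | β₁ | ... | β_n
is
  A  → β₁ A' | ... | β_n A'
  A' → α₁ A' | ... | α_m A' | ε

S → E becomes S → E S'
S → S S c becomes S' → S c S'
Add S' → ε

Productions for other non-terminals are unchanged:
  E → c c

Resulting grammar:
S → E S'
S' → S c S'
S' → ε
E → c c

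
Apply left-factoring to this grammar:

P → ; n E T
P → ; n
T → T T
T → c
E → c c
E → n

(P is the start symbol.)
P → ; n P'
P' → E T
P' → ε
T → T T
T → c
E → c c
E → n

Left-factoring transforms A → αβ₁ | αβ₂ into A → αA' and A' → β₁ | β₂
(α is the longest common prefix among the alternatives). Repeat until
no nonterminal has two alternatives with a common prefix.

Round 1: P has alternatives sharing prefix '; n'. Introduce P': P → ; n P'
  Add: P' → E T
  Add: P' → ε

No remaining common prefixes — done.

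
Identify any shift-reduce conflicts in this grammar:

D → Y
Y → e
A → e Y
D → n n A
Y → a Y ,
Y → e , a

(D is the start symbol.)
Augment with D' → D and build the canonical LR(0) collection (I0 = CLOSURE({[D' → . D]}), then GOTO on every symbol after a dot until no new states appear). It has 14 states:
  I0: { [D → . Y], [D → . n n A], [D' → . D], [Y → . a Y ,], [Y → . e , a], [Y → . e] }  — shift
  I1: { [D' → D .] }  — accept
  I2: { [D → Y .] }  — reduce
  I3: { [Y → . a Y ,], [Y → . e , a], [Y → . e], [Y → a . Y ,] }  — shift
  I4: { [Y → e . , a], [Y → e .] }  — shift, reduce
  I5: { [D → n . n A] }  — shift
  I6: { [A → . e Y], [D → n n . A] }  — shift
  I7: { [D → n n A .] }  — reduce
  I8: { [A → e . Y], [Y → . a Y ,], [Y → . e , a], [Y → . e] }  — shift
  I9: { [A → e Y .] }  — reduce
  I10: { [Y → e , . a] }  — shift
  I11: { [Y → e , a .] }  — reduce
  I12: { [Y → a Y . ,] }  — shift
  I13: { [Y → a Y , .] }  — reduce

I4 contains reduce item [Y → e .] and shift item [Y → e . , a] — shift-reduce conflict.

Answer: Yes — I4: [Y → e .] vs [Y → e . , a]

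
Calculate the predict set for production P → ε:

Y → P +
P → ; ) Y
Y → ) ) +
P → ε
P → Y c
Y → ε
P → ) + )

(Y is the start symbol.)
{ '+' }

PREDICT(P → ε) = (FIRST(RHS) \ {ε}) ∪ (FOLLOW(P) if ε ∈ FIRST(RHS), i.e. RHS ⇒* ε)
The right-hand side is ε (FIRST(ε) = { ε }), so the predict set is FOLLOW(P) = { '+' }
PREDICT(P → ε) = { '+' }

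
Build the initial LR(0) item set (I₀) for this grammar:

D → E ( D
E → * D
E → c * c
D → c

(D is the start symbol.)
First, augment the grammar with D' → D
I₀ = CLOSURE({ [D' → . D] }):
  [D' → . D] has the dot before D: add [D → . E ( D], [D → . c]
  [D → . E ( D] has the dot before E: add [E → . * D], [E → . c * c]
No further items can be added.

I₀ = { [D → . E ( D], [D → . c], [D' → . D], [E → . * D], [E → . c * c] }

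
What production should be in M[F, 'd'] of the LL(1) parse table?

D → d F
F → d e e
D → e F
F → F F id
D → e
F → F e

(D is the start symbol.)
To find M[F, 'd'], we find productions for F where 'd' is in the predict set (PREDICT(N → α) = (FIRST(α) \ {ε}) ∪ (FOLLOW(N) if α ⇒* ε)).

Relevant sets:
  FIRST(F) = { 'd' }

F → d e e: PREDICT = { 'd' }
  'd' is in predict set, so this production goes in M[F, 'd']
F → F F id: PREDICT = { 'd' }
  'd' is in predict set, so this production goes in M[F, 'd']
F → F e: PREDICT = { 'd' }
  'd' is in predict set, so this production goes in M[F, 'd']

M[F, 'd'] = F → d e e, F → F F id, F → F e  (a multiply-defined cell — the grammar is not LL(1))

Answer: F → d e e, F → F F id, F → F e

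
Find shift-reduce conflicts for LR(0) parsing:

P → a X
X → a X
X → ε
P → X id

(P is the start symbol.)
Augment with P' → P and build the canonical LR(0) collection (I0 = CLOSURE({[P' → . P]}), then GOTO on every symbol after a dot until no new states appear). It has 8 states:
  I0: { [P → . X id], [P → . a X], [P' → . P], [X → . a X], [X → .] }  — shift, reduce
  I1: { [P' → P .] }  — accept
  I2: { [P → X . id] }  — shift
  I3: { [P → a . X], [X → . a X], [X → .], [X → a . X] }  — shift, reduce
  I4: { [P → a X .], [X → a X .] }  — 2 reduces
  I5: { [X → . a X], [X → .], [X → a . X] }  — shift, reduce
  I6: { [X → a X .] }  — reduce
  I7: { [P → X id .] }  — reduce

I0 contains reduce item [X → .] and shift items [P → . a X], [X → . a X] — shift-reduce conflict.
I3 contains reduce item [X → .] and shift item [X → . a X] — shift-reduce conflict.
I5 contains reduce item [X → .] and shift item [X → . a X] — shift-reduce conflict.

Answer: Yes — I0: [X → .] vs [P → . a X]; I3: [X → .] vs [X → . a X]; I5: [X → .] vs [X → . a X]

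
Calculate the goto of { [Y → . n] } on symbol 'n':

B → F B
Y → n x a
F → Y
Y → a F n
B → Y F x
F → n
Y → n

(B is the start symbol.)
GOTO(I, 'n') = CLOSURE({ [A → αX.β] : [A → α.Xβ] ∈ I, X = 'n' })

Items with dot before 'n', with the dot advanced:
  [Y → . n] → [Y → n .]
Closure adds nothing (no advanced item has the dot before a non-terminal).

GOTO = { [Y → n .] }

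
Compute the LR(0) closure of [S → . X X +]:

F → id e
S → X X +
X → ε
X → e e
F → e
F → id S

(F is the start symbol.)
Start with: [S → . X X +]
  [S → . X X +] has the dot before X: add [X → .], [X → . e e]
No further items can be added.

CLOSURE = { [S → . X X +], [X → . e e], [X → .] }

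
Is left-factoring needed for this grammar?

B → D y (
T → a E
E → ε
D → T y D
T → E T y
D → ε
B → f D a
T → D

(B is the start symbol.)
No, left-factoring is not needed

Left-factoring is needed when two productions for the same non-terminal
share a common prefix on the right-hand side.

Productions for B:
  B → D y (
  B → f D a
Productions for T:
  T → a E
  T → E T y
  T → D
Productions for D:
  D → T y D
  D → ε

No common prefixes found.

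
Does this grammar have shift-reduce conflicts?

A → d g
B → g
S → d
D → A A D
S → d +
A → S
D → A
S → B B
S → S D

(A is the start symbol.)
Augment with A' → A and build the canonical LR(0) collection (I0 = CLOSURE({[A' → . A]}), then GOTO on every symbol after a dot until no new states appear). It has 13 states:
  I0: { [A → . S], [A → . d g], [A' → . A], [B → . g], [S → . B B], [S → . S D], [S → . d +], [S → . d] }  — shift
  I1: { [A' → A .] }  — accept
  I2: { [B → . g], [S → B . B] }  — shift
  I3: { [A → . S], [A → . d g], [A → S .], [B → . g], [D → . A A D], [D → . A], [S → . B B], [S → . S D], [S → . d +], [S → . d], [S → S . D] }  — shift, reduce
  I4: { [A → d . g], [S → d . +], [S → d .] }  — shift, reduce
  I5: { [B → g .] }  — reduce
  I6: { [S → d + .] }  — reduce
  I7: { [A → d g .] }  — reduce
  I8: { [A → . S], [A → . d g], [B → . g], [D → A . A D], [D → A .], [S → . B B], [S → . S D], [S → . d +], [S → . d] }  — shift, reduce
  I9: { [S → S D .] }  — reduce
  I10: { [A → . S], [A → . d g], [B → . g], [D → . A A D], [D → . A], [D → A A . D], [S → . B B], [S → . S D], [S → . d +], [S → . d] }  — shift
  I11: { [D → A A D .] }  — reduce
  I12: { [S → B B .] }  — reduce

I3 contains reduce item [A → S .] and shift items [A → . d g], [B → . g], [S → . d], [S → . d +] — shift-reduce conflict.
I4 contains reduce item [S → d .] and shift items [A → d . g], [S → d . +] — shift-reduce conflict.
I8 contains reduce item [D → A .] and shift items [A → . d g], [B → . g], [S → . d], [S → . d +] — shift-reduce conflict.

Answer: Yes — I3: [A → S .] vs [A → . d g]; I4: [S → d .] vs [A → d . g]; I8: [D → A .] vs [A → . d g]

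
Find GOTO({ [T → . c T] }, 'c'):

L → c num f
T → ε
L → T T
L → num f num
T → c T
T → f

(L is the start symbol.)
{ [T → . c T], [T → . f], [T → .], [T → c . T] }

GOTO(I, 'c') = CLOSURE({ [A → αX.β] : [A → α.Xβ] ∈ I, X = 'c' })

Items with dot before 'c', with the dot advanced:
  [T → . c T] → [T → c . T]
Closure of the advanced items:
  [T → c . T] has the dot before T: add [T → .], [T → . c T], [T → . f]

GOTO = { [T → . c T], [T → . f], [T → .], [T → c . T] }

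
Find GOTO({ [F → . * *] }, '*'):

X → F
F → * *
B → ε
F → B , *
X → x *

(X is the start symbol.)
{ [F → * . *] }

GOTO(I, '*') = CLOSURE({ [A → αX.β] : [A → α.Xβ] ∈ I, X = '*' })

Items with dot before '*', with the dot advanced:
  [F → . * *] → [F → * . *]
Closure adds nothing (no advanced item has the dot before a non-terminal).

GOTO = { [F → * . *] }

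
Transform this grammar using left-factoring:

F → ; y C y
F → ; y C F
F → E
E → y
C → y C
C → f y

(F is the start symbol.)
F → ; y C F'
F' → y
F' → F
F → E
E → y
C → y C
C → f y

Left-factoring transforms A → αβ₁ | αβ₂ into A → αA' and A' → β₁ | β₂
(α is the longest common prefix among the alternatives). Repeat until
no nonterminal has two alternatives with a common prefix.

Round 1: F has alternatives sharing prefix '; y C'. Introduce F': F → ; y C F'
  Add: F' → y
  Add: F' → F

No remaining common prefixes — done.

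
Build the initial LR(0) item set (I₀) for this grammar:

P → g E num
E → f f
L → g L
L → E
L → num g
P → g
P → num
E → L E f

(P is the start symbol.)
First, augment the grammar with P' → P
I₀ = CLOSURE({ [P' → . P] }):
  [P' → . P] has the dot before P: add [P → . g E num], [P → . g], [P → . num]
No further items can be added.

I₀ = { [P → . g E num], [P → . g], [P → . num], [P' → . P] }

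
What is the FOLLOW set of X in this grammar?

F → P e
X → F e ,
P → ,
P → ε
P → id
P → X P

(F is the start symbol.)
To compute FOLLOW(X), find every occurrence of X on a right-hand side N → α X β: add FIRST(β) \ {ε}, and if β is empty or nullable also add FOLLOW(N). Iterate to a fixed point.

In P → X P: X is followed by P, add FIRST(P) \ {ε} = { ',', 'e', 'id' }
  P is nullable, so also add FOLLOW(P)

The FOLLOW sets referred to above (computed the same way, to a fixed point):
  FOLLOW(P) = { 'e' }

Taking the union: FOLLOW(X) = { ',', 'e', 'id' }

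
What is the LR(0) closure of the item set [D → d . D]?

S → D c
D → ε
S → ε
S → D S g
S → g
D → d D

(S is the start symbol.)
{ [D → . d D], [D → .], [D → d . D] }

Start with: [D → d . D]
  [D → d . D] has the dot before D: add [D → .], [D → . d D]
No further items can be added.

CLOSURE = { [D → . d D], [D → .], [D → d . D] }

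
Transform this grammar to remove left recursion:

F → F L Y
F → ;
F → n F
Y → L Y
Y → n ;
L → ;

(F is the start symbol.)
F → ; F'
F → n F F'
F' → L Y F'
F' → ε
Y → L Y
Y → n ;
L → ;

F is directly left-recursive. The standard transformation for
  A → A α₁ | ... | A α_m | β₁ | ... | β_n
is
  A  → β₁ A' | ... | β_n A'
  A' → α₁ A' | ... | α_m A' | ε

F → ; becomes F → ; F'
F → n F becomes F → n F F'
F → F L Y becomes F' → L Y F'
Add F' → ε

Productions for other non-terminals are unchanged:
  Y → L Y
  Y → n ;
  L → ;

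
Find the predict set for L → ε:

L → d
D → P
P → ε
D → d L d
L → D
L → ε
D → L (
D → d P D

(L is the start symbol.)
PREDICT(L → ε) = (FIRST(RHS) \ {ε}) ∪ (FOLLOW(L) if ε ∈ FIRST(RHS), i.e. RHS ⇒* ε)
The right-hand side is ε (FIRST(ε) = { ε }), so the predict set is FOLLOW(L) = { $, '(', 'd' }
PREDICT(L → ε) = { $, '(', 'd' }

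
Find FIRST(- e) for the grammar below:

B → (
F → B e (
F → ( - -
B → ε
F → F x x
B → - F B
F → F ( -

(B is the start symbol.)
{ '-' }

To compute FIRST(- e), process the symbols left to right:
Symbol - is a terminal. Add '-' and stop.
FIRST(- e) = { '-' }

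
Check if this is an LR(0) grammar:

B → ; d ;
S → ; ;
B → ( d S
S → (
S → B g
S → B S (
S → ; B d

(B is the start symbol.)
Augment with B' → B and build the canonical LR(0) collection (I0 = CLOSURE({[B' → . B]}), then GOTO on every symbol after a dot until no new states appear). It has 17 states:
  I0: { [B → . ( d S], [B → . ; d ;], [B' → . B] }  — shift
  I1: { [B → ( . d S] }  — shift
  I2: { [B → ; . d ;] }  — shift
  I3: { [B' → B .] }  — accept
  I4: { [B → ; d . ;] }  — shift
  I5: { [B → ; d ; .] }  — reduce
  I6: { [B → ( d . S], [B → . ( d S], [B → . ; d ;], [S → . (], [S → . ; ;], [S → . ; B d], [S → . B S (], [S → . B g] }  — shift
  I7: { [B → ( . d S], [S → ( .] }  — shift, reduce
  I8: { [B → . ( d S], [B → . ; d ;], [B → ; . d ;], [S → ; . ;], [S → ; . B d] }  — shift
  I9: { [B → . ( d S], [B → . ; d ;], [S → . (], [S → . ; ;], [S → . ; B d], [S → . B S (], [S → . B g], [S → B . S (], [S → B . g] }  — shift
  I10: { [B → ( d S .] }  — reduce
  I11: { [S → B S . (] }  — shift
  I12: { [S → B g .] }  — reduce
  I13: { [S → B S ( .] }  — reduce
  I14: { [B → ; . d ;], [S → ; ; .] }  — shift, reduce
  I15: { [S → ; B . d] }  — shift
  I16: { [S → ; B d .] }  — reduce

Conflict in state I7:
  Shift-reduce conflict between [S → ( .] and [B → ( . d S]
So the grammar is NOT LR(0).

Answer: No. Shift-reduce conflict between [S → ( .] and [B → ( . d S]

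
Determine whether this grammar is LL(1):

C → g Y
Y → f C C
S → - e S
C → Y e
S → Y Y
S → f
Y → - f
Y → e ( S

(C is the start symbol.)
Relevant sets:
  FIRST(Y) = { '-', 'e', 'f' }

For C:
  PREDICT(C → g Y) = { 'g' }
  PREDICT(C → Y e) = { '-', 'e', 'f' }
For Y:
  PREDICT(Y → f C C) = { 'f' }
  PREDICT(Y → '-' f) = { '-' }
  PREDICT(Y → e '(' S) = { 'e' }
For S:
  PREDICT(S → '-' e S) = { '-' }
  PREDICT(S → Y Y) = { '-', 'e', 'f' }
  PREDICT(S → f) = { 'f' }

Conflict found: Predict set conflict for S: { '-' }
The grammar is NOT LL(1).

Answer: No. Predict set conflict for S: { '-' }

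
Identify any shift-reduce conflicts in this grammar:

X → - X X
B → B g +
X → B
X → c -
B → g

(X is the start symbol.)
Yes — I2: [X → B .] vs [B → B . g +]

A shift-reduce conflict occurs when an LR(0) state has both:
  - a complete (reduce) item [A → α .] (dot at the end), and
  - a shift item [B → β . c γ] (dot before a terminal).

Augment with X' → X and build the canonical LR(0) collection (I0 = CLOSURE({[X' → . X]}), then GOTO on every symbol after a dot until no new states appear). It has 11 states:
  I0: { [B → . B g +], [B → . g], [X → . - X X], [X → . B], [X → . c -], [X' → . X] }  — shift
  I1: { [B → . B g +], [B → . g], [X → - . X X], [X → . - X X], [X → . B], [X → . c -] }  — shift
  I2: { [B → B . g +], [X → B .] }  — shift, reduce
  I3: { [X' → X .] }  — accept
  I4: { [X → c . -] }  — shift
  I5: { [B → g .] }  — reduce
  I6: { [X → c - .] }  — reduce
  I7: { [B → B g . +] }  — shift
  I8: { [B → B g + .] }  — reduce
  I9: { [B → . B g +], [B → . g], [X → - X . X], [X → . - X X], [X → . B], [X → . c -] }  — shift
  I10: { [X → - X X .] }  — reduce

I2 contains reduce item [X → B .] and shift item [B → B . g +] — shift-reduce conflict.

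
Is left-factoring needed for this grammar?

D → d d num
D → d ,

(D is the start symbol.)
Yes, D has productions with common prefix 'd'

Left-factoring is needed when two productions for the same non-terminal
share a common prefix on the right-hand side.

Productions for D:
  D → d d num
  D → d ,

Found common prefix 'd' in productions for D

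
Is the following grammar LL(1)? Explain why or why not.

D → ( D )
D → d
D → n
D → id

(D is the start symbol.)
A grammar is LL(1) if for each non-terminal N with multiple productions, the predict sets of those productions are pairwise disjoint, where PREDICT(N → α) = (FIRST(α) \ {ε}) ∪ (FOLLOW(N) if α ⇒* ε).

For D:
  PREDICT(D → '(' D ')') = { '(' }
  PREDICT(D → d) = { 'd' }
  PREDICT(D → n) = { 'n' }
  PREDICT(D → id) = { 'id' }

All predict sets are disjoint. The grammar IS LL(1).

Answer: Yes, the grammar is LL(1).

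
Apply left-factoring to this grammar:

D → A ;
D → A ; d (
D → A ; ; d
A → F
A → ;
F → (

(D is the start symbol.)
D → A ; D'
D' → ε
D' → d (
D' → ; d
A → F
A → ;
F → (

Left-factoring transforms A → αβ₁ | αβ₂ into A → αA' and A' → β₁ | β₂
(α is the longest common prefix among the alternatives). Repeat until
no nonterminal has two alternatives with a common prefix.

Round 1: D has alternatives sharing prefix 'A ;'. Introduce D': D → A ; D'
  Add: D' → ε
  Add: D' → d (
  Add: D' → ; d

No remaining common prefixes — done.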